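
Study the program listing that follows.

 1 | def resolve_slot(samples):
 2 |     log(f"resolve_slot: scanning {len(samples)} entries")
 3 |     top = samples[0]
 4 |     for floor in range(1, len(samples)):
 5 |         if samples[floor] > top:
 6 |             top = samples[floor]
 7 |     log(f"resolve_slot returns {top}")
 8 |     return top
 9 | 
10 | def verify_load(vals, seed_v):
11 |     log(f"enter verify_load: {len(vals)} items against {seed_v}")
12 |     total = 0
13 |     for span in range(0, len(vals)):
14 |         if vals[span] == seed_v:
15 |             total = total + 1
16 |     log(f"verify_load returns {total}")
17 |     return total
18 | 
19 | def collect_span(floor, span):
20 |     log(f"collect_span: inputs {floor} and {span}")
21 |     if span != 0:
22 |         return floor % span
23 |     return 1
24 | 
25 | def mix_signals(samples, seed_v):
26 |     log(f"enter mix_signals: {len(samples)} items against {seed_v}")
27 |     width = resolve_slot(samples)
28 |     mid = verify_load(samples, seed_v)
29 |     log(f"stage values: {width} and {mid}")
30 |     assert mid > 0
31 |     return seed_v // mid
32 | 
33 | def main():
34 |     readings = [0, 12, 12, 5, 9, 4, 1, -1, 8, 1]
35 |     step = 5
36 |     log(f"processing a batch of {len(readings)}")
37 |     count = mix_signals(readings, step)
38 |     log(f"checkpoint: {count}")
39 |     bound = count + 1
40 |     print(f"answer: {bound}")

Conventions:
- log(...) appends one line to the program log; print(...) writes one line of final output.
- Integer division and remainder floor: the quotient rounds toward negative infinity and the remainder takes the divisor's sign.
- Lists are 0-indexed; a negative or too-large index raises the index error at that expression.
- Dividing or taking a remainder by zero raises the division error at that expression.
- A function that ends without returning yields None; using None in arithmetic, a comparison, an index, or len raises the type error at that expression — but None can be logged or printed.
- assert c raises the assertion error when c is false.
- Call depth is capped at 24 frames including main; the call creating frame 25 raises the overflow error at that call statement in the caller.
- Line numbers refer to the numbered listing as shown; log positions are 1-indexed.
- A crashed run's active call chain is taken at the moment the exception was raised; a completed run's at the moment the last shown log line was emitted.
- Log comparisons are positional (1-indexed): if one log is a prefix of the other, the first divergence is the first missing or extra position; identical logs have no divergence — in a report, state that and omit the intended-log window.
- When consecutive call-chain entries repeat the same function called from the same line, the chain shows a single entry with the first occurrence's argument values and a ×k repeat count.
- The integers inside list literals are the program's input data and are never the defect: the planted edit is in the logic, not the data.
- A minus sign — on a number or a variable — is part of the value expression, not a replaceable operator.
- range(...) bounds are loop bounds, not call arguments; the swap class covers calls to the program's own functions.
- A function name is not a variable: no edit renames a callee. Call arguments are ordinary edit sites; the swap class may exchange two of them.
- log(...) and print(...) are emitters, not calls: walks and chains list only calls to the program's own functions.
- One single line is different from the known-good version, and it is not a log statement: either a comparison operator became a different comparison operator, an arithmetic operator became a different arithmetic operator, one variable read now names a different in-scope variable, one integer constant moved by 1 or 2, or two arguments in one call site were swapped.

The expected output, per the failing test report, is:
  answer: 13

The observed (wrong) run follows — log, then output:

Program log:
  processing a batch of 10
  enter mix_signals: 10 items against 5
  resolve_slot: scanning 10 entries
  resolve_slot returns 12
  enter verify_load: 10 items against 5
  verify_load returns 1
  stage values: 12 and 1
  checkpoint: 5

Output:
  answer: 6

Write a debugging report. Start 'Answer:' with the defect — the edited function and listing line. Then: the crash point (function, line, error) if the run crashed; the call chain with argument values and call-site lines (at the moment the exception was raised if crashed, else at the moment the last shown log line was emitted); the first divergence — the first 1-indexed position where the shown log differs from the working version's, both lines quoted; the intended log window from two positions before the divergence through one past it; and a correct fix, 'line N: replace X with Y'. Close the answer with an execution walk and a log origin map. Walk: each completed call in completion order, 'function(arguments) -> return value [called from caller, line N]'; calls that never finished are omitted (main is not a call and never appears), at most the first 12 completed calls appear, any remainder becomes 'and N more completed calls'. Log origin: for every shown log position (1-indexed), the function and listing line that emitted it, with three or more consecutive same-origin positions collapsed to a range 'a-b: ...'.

Answer: the defect is in mix_signals at line 31.
Core observation: The log first diverges at position 8: the faulty run prints 'checkpoint: 5' where the working version prints 'checkpoint: 12'.
Call chain: main.
First divergence: position 8 — the shown line 'checkpoint: 5' should read 'checkpoint: 12'.
Intended log window:
  6: verify_load returns 1
  7: stage values: 12 and 1
  8: checkpoint: 12
Execution walk:
  resolve_slot([0, 12, 12, 5, 9, 4, 1, -1, 8, 1]) -> 12  [called from mix_signals, line 27]
  verify_load([0, 12, 12, 5, 9, 4, 1, -1, 8, 1], 5) -> 1  [called from mix_signals, line 28]
  mix_signals([0, 12, 12, 5, 9, 4, 1, -1, 8, 1], 5) -> 5  [called from main, line 37]
Log origins:
  1: logged in main at line 36
  2: logged in mix_signals at line 26
  3: logged in resolve_slot at line 2
  4: logged in resolve_slot at line 7
  5: logged in verify_load at line 11
  6: logged in verify_load at line 16
  7: logged in mix_signals at line 29
  8: logged in main at line 38
A correct fix: line 31: replace `seed_v` with `width`.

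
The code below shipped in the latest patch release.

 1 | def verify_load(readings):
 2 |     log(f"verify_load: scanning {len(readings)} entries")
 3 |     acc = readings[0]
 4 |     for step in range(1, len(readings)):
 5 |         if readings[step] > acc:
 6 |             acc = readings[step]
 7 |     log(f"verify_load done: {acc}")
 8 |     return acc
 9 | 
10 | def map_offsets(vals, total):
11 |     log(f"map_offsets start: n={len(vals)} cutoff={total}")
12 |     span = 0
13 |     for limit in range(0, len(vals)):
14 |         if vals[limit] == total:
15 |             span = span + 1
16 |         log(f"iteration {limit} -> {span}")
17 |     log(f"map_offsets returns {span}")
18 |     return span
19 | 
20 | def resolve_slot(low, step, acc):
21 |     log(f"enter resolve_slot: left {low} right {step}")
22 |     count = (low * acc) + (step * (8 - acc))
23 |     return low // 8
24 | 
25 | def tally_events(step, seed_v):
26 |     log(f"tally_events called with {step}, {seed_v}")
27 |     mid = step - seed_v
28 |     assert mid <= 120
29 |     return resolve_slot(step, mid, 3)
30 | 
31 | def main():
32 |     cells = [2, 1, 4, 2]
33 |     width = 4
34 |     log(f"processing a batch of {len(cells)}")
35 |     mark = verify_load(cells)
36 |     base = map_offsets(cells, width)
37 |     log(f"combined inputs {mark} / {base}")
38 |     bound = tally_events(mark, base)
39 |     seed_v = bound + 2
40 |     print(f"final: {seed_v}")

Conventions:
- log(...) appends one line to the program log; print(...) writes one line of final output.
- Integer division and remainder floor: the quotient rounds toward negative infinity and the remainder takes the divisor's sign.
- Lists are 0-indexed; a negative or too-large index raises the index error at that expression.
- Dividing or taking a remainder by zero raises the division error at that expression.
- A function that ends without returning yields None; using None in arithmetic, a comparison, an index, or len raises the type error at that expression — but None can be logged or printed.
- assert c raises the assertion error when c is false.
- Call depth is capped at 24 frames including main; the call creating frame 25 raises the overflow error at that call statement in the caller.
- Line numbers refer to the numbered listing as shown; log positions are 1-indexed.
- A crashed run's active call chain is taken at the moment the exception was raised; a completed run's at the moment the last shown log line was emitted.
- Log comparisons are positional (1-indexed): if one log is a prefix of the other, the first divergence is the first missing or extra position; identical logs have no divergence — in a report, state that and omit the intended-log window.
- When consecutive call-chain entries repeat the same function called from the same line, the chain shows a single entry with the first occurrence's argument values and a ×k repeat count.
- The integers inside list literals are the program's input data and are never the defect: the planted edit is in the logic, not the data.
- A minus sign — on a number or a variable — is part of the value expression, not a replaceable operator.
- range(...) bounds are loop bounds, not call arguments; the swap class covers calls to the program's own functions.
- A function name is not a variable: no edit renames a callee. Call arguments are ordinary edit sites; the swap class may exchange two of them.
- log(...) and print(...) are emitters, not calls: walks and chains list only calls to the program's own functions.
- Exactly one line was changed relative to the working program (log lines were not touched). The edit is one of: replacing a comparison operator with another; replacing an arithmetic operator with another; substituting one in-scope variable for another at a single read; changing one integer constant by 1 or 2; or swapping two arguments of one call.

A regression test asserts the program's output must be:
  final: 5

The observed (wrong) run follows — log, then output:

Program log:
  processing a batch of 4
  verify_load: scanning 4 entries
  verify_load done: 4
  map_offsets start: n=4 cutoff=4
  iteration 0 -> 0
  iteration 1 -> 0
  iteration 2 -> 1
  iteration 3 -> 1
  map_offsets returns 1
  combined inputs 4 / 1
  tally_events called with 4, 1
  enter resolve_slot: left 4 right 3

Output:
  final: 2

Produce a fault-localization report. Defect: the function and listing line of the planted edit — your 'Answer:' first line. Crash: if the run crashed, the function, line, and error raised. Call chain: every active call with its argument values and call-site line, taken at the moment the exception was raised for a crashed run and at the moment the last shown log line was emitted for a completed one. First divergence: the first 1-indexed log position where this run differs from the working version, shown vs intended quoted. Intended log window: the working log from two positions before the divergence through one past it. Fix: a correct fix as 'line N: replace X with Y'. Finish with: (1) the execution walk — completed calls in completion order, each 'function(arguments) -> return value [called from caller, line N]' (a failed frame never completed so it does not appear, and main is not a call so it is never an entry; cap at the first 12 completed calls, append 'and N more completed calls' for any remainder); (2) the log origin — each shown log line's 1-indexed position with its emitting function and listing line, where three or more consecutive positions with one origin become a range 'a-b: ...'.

Answer: the defect is in resolve_slot at line 23.
The tell: No log line changed; the fault shows up purely in the output.
Call chain: main -> tally_events(4, 1) (called at line 38) -> resolve_slot(4, 3, 3) (called at line 29).
First divergence: there is none — every log position agrees.
Execution walk:
  verify_load([2, 1, 4, 2]) -> 4  [called from main, line 35]
  map_offsets([2, 1, 4, 2], 4) -> 1  [called from main, line 36]
  resolve_slot(4, 3, 3) -> 0  [called from tally_events, line 29]
  tally_events(4, 1) -> 0  [called from main, line 38]
Log origins:
  1: from main, line 34
  2: from verify_load, line 2
  3: from verify_load, line 7
  4: from map_offsets, line 11
  5-8: from map_offsets, line 16
  9: from map_offsets, line 17
  10: from main, line 37
  11: from tally_events, line 26
  12: from resolve_slot, line 21
A correct fix: line 23: replace `low` with `count`.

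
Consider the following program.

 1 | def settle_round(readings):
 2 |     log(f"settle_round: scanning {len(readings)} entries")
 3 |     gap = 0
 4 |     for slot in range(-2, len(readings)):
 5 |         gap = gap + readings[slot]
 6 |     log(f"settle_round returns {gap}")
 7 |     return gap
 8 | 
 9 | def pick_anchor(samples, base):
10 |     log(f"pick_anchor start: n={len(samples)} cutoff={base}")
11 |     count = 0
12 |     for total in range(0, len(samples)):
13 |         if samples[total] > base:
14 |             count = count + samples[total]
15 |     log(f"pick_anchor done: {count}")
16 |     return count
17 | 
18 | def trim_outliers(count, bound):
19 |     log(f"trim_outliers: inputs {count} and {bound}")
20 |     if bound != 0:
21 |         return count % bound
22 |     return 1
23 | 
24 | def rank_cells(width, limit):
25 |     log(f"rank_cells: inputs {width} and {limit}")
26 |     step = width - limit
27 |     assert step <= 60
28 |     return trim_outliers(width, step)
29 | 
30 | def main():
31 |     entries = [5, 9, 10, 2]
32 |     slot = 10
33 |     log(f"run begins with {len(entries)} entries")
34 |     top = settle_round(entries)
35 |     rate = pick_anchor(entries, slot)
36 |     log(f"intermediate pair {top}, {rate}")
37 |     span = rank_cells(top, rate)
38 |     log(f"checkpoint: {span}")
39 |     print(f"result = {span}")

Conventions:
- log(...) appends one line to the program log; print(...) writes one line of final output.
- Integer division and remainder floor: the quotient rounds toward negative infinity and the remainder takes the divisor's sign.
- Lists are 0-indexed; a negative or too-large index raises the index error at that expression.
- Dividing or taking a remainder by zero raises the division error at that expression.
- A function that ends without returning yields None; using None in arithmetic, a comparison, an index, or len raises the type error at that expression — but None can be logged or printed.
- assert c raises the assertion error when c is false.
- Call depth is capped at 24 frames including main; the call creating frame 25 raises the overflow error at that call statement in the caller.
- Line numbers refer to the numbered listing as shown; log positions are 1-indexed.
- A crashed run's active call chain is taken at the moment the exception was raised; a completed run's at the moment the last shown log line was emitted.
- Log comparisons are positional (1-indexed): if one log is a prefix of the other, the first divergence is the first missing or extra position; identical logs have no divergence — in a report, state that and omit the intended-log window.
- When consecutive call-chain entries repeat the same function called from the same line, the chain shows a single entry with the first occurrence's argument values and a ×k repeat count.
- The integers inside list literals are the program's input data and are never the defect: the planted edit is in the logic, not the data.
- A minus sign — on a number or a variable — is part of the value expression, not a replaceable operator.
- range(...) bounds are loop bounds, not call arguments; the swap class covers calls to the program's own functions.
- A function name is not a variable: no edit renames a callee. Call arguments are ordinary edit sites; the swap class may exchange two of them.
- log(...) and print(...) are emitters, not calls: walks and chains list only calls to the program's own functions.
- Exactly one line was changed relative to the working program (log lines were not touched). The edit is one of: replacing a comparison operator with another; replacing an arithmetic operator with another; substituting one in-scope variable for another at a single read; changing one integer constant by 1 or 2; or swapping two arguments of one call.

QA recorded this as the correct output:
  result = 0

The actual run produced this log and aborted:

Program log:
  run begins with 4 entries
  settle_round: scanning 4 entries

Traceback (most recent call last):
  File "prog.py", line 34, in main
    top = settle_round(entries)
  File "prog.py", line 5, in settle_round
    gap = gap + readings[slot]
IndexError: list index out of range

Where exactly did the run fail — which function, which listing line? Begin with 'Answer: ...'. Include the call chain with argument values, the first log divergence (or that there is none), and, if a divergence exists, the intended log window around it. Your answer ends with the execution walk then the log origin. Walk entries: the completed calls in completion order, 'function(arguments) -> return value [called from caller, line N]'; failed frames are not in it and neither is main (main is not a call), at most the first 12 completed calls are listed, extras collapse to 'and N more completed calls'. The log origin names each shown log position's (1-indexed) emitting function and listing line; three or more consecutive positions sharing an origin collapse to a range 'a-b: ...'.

Answer: the error was raised in settle_round, line 5.
Key fact: The shown log is a 2-line prefix of the intended one, whose next entry is 'settle_round returns 26'.
Call chain: main -> settle_round([5, 9, 10, 2]) (called at line 34).
First divergence: position 3 (shown log ended at 2 lines; the working version continues: 'settle_round returns 26').
Intended log window:
  1: run begins with 4 entries
  2: settle_round: scanning 4 entries
  3: settle_round returns 26
  4: pick_anchor start: n=4 cutoff=10
Execution walk:
  (no call completed)
Origin of each log line:
  1: logged in main at line 33
  2: logged in settle_round at line 2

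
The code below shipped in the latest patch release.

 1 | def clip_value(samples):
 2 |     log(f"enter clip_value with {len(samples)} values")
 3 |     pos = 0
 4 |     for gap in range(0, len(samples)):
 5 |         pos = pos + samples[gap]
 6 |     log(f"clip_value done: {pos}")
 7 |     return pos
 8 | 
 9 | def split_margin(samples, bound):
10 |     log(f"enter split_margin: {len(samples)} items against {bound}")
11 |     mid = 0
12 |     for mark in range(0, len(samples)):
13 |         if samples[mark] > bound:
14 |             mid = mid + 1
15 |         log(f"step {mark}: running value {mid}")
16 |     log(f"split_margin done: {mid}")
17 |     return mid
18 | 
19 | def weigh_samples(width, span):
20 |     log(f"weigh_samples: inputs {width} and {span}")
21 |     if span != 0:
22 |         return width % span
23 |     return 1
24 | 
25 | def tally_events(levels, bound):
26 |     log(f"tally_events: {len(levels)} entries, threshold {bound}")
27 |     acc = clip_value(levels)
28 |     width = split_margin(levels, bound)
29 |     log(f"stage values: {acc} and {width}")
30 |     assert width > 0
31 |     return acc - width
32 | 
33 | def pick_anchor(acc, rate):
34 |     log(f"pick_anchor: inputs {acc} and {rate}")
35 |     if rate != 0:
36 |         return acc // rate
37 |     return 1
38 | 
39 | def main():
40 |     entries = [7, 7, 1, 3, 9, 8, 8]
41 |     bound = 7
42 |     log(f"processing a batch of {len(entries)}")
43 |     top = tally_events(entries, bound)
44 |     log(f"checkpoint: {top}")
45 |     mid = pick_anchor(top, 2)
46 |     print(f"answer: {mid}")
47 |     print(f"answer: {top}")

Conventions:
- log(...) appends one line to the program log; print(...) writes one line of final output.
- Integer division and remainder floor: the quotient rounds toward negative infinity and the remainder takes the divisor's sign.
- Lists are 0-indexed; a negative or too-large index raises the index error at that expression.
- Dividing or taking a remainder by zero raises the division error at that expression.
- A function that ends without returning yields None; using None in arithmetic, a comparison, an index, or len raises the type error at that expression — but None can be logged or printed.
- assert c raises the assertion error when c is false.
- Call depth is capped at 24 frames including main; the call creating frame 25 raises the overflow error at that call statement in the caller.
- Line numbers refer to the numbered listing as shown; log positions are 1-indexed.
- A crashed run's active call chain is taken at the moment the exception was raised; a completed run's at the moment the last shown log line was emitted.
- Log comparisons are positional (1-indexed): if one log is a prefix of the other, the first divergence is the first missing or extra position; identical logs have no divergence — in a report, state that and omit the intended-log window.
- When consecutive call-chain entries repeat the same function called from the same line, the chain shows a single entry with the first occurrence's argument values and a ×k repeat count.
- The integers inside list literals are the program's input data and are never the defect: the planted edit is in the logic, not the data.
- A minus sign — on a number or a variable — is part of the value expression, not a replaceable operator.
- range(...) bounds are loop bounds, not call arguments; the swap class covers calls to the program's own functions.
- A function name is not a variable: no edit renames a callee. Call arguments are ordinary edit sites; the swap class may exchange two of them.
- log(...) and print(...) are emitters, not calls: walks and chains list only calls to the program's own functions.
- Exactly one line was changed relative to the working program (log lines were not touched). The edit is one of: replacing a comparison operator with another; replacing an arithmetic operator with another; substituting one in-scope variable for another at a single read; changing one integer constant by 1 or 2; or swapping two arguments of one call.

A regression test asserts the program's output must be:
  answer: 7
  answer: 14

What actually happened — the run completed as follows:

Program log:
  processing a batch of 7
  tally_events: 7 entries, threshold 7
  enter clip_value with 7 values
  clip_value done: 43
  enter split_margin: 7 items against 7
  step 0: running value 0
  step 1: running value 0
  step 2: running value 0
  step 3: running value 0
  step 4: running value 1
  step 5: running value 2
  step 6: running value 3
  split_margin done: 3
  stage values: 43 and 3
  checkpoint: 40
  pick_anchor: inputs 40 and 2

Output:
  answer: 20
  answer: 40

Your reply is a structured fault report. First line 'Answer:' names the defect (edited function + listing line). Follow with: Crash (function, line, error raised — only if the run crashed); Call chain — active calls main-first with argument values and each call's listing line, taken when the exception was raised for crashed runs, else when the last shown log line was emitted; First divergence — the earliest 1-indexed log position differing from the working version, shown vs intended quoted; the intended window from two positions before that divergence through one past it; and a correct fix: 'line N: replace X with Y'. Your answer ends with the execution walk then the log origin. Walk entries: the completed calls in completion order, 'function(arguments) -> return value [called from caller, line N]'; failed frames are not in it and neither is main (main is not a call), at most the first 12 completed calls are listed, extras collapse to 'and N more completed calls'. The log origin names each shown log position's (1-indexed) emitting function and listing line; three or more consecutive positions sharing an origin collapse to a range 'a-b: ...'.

Answer: the defect is in tally_events at line 31.
Core observation: At log position 15 the runs split — shown 'checkpoint: 40', but the working version logs 'checkpoint: 14'.
Call chain: main -> pick_anchor(40, 2) (called at line 45).
First divergence: position 15 — the shown line 'checkpoint: 40' should read 'checkpoint: 14'.
Intended log window:
  13: split_margin done: 3
  14: stage values: 43 and 3
  15: checkpoint: 14
  16: pick_anchor: inputs 14 and 2
Execution walk:
  clip_value([7, 7, 1, 3, 9, 8, 8]) -> 43  [called from tally_events, line 27]
  split_margin([7, 7, 1, 3, 9, 8, 8], 7) -> 3  [called from tally_events, line 28]
  tally_events([7, 7, 1, 3, 9, 8, 8], 7) -> 40  [called from main, line 43]
  pick_anchor(40, 2) -> 20  [called from main, line 45]
Log origin:
  1 — main, line 42
  2 — tally_events, line 26
  3 — clip_value, line 2
  4 — clip_value, line 6
  5 — split_margin, line 10
  6-12 — split_margin, line 15
  13 — split_margin, line 16
  14 — tally_events, line 29
  15 — main, line 44
  16 — pick_anchor, line 34
A correct fix: line 31: replace `-` with `//`.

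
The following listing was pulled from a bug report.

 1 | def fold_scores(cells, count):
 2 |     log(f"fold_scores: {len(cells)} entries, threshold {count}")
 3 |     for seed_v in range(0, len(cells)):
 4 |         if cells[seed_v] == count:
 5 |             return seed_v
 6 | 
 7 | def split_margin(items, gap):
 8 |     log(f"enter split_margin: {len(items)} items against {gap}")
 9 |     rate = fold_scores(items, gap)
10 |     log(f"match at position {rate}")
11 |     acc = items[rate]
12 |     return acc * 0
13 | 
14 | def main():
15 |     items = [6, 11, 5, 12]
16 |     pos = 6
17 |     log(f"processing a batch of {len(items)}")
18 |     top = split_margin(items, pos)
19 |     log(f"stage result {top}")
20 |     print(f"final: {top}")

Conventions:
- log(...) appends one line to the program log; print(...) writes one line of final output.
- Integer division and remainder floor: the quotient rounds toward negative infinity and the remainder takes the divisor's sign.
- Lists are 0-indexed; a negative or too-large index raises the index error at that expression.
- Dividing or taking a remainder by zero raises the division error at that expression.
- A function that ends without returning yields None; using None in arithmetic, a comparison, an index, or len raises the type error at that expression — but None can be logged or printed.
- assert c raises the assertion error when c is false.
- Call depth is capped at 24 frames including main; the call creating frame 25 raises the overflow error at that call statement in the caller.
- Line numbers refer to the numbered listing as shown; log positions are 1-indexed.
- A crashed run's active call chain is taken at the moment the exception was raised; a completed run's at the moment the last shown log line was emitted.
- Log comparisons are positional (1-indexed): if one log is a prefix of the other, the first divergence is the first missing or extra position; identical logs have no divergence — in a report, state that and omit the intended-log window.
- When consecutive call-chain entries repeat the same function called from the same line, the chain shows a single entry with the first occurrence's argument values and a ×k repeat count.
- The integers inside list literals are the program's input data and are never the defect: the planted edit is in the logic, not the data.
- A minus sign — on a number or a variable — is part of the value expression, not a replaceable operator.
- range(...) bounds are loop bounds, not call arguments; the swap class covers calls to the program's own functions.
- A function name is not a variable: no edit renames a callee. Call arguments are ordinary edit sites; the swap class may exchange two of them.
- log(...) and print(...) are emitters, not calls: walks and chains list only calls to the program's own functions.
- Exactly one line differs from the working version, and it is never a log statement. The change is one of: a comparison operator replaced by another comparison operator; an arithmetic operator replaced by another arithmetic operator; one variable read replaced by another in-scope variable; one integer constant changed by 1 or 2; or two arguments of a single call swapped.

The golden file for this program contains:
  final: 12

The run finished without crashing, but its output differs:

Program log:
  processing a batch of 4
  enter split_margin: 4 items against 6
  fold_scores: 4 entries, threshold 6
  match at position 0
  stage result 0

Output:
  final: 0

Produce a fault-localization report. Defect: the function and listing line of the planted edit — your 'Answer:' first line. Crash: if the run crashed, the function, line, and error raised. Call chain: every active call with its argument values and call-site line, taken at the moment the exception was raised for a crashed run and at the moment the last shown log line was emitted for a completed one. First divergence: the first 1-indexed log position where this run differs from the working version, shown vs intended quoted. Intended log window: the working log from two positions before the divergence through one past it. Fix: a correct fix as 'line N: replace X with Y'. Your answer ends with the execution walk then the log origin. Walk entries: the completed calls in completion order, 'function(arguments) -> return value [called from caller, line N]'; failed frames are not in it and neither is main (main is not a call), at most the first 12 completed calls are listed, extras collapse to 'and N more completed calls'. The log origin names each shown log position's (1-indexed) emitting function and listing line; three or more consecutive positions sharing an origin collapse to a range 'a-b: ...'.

Answer: the defect is in split_margin at line 12.
Key observation: Everything matches until log position 5, which reads 'stage result 0' in place of 'stage result 12'.
Call chain: main.
First divergence: position 5 — shown 'stage result 0', intended 'stage result 12'.
Intended log window:
  3: fold_scores: 4 entries, threshold 6
  4: match at position 0
  5: stage result 12
Execution walk:
  fold_scores([6, 11, 5, 12], 6) -> 0  [called from split_margin, line 9]
  split_margin([6, 11, 5, 12], 6) -> 0  [called from main, line 18]
Log origins:
  1 — main, line 17
  2 — split_margin, line 8
  3 — fold_scores, line 2
  4 — split_margin, line 10
  5 — main, line 19
A correct fix: line 12: replace `0` with `2`.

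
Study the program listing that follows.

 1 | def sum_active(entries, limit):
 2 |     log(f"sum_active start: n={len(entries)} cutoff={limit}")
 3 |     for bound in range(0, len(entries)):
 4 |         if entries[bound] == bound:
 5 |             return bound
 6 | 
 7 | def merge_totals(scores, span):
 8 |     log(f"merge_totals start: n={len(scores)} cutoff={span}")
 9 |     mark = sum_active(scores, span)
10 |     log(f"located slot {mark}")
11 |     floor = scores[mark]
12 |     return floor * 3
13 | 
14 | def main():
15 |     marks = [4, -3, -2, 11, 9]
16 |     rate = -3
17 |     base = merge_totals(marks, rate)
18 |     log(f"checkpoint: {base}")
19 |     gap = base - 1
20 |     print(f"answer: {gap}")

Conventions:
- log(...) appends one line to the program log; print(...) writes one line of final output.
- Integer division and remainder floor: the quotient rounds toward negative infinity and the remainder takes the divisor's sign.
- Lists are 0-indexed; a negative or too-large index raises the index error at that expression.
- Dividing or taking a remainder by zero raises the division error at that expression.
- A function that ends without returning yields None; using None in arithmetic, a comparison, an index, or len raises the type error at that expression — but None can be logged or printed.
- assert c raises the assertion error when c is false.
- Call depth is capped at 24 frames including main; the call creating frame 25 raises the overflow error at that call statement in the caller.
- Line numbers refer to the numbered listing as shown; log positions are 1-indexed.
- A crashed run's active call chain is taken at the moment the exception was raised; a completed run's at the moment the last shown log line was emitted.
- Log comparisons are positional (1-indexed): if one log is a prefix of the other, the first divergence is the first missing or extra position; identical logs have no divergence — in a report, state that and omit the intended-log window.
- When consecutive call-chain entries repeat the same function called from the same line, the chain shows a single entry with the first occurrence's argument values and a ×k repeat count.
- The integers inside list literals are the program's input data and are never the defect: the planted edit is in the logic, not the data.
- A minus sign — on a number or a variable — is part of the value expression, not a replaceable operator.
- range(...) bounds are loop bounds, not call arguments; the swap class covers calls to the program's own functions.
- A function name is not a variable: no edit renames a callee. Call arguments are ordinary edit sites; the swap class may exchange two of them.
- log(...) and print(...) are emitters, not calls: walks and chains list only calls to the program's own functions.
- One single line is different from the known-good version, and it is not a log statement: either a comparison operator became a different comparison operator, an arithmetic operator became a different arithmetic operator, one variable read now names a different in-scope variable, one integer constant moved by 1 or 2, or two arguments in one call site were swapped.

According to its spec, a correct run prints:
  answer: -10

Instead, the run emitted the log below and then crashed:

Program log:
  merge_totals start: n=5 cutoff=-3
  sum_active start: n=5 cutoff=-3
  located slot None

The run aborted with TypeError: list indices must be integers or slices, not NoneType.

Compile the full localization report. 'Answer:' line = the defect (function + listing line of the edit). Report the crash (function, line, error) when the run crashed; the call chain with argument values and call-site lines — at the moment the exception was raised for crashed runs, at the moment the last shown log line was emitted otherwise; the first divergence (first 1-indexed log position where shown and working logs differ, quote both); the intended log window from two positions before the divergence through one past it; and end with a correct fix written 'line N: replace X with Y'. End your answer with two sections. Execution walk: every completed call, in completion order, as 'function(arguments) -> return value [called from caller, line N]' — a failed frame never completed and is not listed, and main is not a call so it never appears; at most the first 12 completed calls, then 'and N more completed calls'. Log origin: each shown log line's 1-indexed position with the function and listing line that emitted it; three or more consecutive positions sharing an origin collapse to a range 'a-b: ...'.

Answer: the defect is in sum_active at line 4.
Key fact: Everything matches until log position 3, which reads 'located slot None' in place of 'located slot 1'.
Crash: merge_totals, line 11, TypeError.
Call chain: main -> merge_totals([4, -3, -2, 11, 9], -3) (called at line 17).
First divergence: position 3; shown 'located slot None' vs intended 'located slot 1'.
Intended log window:
  1: merge_totals start: n=5 cutoff=-3
  2: sum_active start: n=5 cutoff=-3
  3: located slot 1
  4: checkpoint: -9
Execution walk:
  sum_active([4, -3, -2, 11, 9], -3) -> None  [called from merge_totals, line 9]
Log line origins:
  1: logged in merge_totals at line 8
  2: logged in sum_active at line 2
  3: logged in merge_totals at line 10
A correct fix: line 4: replace `entries[bound] == bound` with `entries[bound] == limit`.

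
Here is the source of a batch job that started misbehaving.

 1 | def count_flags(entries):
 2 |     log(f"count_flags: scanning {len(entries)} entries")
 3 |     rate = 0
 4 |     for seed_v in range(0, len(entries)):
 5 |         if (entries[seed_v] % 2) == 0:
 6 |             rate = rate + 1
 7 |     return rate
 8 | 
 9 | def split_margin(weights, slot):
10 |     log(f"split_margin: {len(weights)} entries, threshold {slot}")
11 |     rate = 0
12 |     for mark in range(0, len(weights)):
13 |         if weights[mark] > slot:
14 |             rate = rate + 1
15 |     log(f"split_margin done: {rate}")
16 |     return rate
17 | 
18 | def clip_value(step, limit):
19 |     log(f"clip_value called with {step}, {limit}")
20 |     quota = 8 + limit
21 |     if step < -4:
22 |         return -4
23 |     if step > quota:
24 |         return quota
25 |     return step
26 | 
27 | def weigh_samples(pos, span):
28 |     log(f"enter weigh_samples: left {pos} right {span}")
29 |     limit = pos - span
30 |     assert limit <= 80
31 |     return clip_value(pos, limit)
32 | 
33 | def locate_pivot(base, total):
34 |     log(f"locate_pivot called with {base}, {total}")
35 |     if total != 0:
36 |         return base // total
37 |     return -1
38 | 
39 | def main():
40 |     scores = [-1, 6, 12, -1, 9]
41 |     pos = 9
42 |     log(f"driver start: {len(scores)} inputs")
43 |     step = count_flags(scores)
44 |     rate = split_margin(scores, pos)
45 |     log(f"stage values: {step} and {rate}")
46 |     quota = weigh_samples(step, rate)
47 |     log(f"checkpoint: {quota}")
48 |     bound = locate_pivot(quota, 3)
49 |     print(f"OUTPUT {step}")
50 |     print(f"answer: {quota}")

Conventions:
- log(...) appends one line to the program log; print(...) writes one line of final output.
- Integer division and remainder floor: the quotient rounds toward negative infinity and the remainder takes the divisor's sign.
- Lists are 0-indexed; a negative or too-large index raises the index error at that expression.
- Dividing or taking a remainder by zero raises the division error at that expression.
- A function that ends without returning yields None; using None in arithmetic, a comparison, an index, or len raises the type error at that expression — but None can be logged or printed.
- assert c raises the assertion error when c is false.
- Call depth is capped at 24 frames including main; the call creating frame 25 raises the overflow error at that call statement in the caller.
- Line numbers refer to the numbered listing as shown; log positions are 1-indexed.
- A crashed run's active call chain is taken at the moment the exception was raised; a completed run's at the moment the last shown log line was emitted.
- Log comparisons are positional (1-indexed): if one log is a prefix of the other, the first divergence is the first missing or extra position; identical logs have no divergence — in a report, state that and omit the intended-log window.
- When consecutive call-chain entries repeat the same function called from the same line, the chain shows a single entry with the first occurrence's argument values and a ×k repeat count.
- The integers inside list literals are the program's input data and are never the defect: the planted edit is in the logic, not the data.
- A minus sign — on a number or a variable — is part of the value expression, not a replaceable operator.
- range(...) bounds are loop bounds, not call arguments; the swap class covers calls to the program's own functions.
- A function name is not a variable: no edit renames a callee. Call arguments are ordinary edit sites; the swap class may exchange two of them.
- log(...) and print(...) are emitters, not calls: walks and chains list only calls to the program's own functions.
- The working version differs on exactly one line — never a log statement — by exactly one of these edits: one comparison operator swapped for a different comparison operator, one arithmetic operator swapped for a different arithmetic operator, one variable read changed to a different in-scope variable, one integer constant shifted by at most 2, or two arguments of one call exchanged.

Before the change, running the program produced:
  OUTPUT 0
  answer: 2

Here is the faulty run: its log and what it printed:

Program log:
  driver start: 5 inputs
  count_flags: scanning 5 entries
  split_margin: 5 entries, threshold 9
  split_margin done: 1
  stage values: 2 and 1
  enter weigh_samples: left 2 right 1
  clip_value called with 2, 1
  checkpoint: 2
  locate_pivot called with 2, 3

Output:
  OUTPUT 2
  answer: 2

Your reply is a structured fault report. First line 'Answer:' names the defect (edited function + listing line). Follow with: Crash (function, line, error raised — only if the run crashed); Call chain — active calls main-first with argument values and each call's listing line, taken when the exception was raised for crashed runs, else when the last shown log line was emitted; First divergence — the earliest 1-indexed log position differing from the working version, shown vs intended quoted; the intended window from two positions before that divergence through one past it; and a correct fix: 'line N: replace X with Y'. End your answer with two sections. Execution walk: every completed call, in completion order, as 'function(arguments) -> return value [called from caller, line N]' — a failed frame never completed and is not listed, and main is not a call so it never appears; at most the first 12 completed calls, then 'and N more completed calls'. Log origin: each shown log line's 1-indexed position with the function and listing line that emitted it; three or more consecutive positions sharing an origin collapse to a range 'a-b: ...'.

Answer: the defect is in main at line 49.
The tell: Every logged value matches the working version; the printed result is what differs.
Call chain: main -> locate_pivot(2, 3) (called at line 48).
First divergence: none — the logs agree in full.
Execution walk:
  count_flags([-1, 6, 12, -1, 9]) -> 2  [called from main, line 43]
  split_margin([-1, 6, 12, -1, 9], 9) -> 1  [called from main, line 44]
  clip_value(2, 1) -> 2  [called from weigh_samples, line 31]
  weigh_samples(2, 1) -> 2  [called from main, line 46]
  locate_pivot(2, 3) -> 0  [called from main, line 48]
Origin of each log line:
  1: emitted by main (line 42)
  2: emitted by count_flags (line 2)
  3: emitted by split_margin (line 10)
  4: emitted by split_margin (line 15)
  5: emitted by main (line 45)
  6: emitted by weigh_samples (line 28)
  7: emitted by clip_value (line 19)
  8: emitted by main (line 47)
  9: emitted by locate_pivot (line 34)
A correct fix: line 49: replace `step` with `bound`.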